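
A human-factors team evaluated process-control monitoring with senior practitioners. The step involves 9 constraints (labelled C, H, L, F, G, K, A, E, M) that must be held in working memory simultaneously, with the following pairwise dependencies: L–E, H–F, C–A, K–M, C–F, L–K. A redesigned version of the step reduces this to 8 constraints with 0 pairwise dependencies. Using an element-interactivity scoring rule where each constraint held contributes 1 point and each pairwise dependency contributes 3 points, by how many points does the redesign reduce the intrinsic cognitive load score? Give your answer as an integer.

19

Original: 9 × 1 + 6 × 3 = 9 + 18 = 27.
Redesigned: 8 × 1 + 0 × 3 = 8 + 0 = 8.
Reduction = 27 − 8 = 19.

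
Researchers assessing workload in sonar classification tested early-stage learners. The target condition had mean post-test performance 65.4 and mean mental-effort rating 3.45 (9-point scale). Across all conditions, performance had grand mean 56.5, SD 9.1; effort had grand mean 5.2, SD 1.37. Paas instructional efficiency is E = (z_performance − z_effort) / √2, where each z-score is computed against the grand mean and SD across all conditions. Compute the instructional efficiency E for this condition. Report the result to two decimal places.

1.59

z_performance = (65.4 − 56.5) / 9.1 = 8.9000 / 9.1 = 0.9780.
z_effort = (3.45 − 5.2) / 1.37 = -1.7500 / 1.37 = -1.2774.
z_P − z_E = 0.9780 − (-1.2774) = 2.2554.
E = 2.2554 / √2 = 2.2554 / 1.41421 = 1.5948 ≈ 1.59.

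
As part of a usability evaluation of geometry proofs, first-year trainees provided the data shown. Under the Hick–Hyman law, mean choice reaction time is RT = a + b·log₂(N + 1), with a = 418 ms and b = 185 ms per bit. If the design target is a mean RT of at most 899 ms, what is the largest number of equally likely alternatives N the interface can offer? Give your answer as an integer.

Set 418 + 185·log₂(N + 1) ≤ 899.
log₂(N + 1) ≤ (899 − 418) / 185 = 2.6000.
N + 1 ≤ 2^2.6000 = 6.0629.
N ≤ 5.0629, so the largest integer N is 5.

5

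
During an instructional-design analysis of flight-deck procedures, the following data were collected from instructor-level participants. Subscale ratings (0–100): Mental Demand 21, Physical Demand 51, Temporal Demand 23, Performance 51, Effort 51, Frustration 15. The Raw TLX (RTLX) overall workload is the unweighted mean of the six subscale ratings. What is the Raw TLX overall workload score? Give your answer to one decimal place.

Sum of ratings = 21 + 51 + 23 + 51 + 51 + 15 = 212.
RTLX = 212 / 6 = 35.3333 ≈ 35.3.

35.3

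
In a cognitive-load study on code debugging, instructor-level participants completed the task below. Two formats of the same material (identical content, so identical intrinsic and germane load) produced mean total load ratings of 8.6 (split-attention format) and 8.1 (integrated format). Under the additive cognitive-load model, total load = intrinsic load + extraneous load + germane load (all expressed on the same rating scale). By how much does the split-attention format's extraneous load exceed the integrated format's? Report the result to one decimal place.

0.5

Intrinsic and germane load are equal across formats, so the difference in total load equals the difference in extraneous load.
Extraneous-load difference = 8.6 − 8.1 = 0.5.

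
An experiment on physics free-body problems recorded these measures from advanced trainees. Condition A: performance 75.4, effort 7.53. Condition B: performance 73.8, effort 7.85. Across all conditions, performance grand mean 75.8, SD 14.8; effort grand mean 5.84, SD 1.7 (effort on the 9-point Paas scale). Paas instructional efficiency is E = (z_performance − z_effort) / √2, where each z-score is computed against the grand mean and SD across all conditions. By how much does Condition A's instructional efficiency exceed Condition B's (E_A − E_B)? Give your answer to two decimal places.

Condition A: z_P = (75.4 − 75.8)/14.8 = -0.0270; z_E = (7.53 − 5.84)/1.7 = 0.9941; E_A = (-0.0270 − 0.9941)/√2 = -0.7220.
Condition B: z_P = (73.8 − 75.8)/14.8 = -0.1351; z_E = (7.85 − 5.84)/1.7 = 1.1824; E_B = (-0.1351 − 1.1824)/√2 = -0.9316.
E_A − E_B = -0.7220 − (-0.9316) = 0.2096 ≈ 0.21.

0.21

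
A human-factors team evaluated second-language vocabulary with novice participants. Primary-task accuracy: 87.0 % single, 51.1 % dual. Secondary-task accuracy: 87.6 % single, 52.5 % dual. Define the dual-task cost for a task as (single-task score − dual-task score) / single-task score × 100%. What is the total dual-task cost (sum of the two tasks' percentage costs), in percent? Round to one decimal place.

81.3

Primary cost = (87.0 − 51.1) / 87.0 × 100% = 41.2644%.
Secondary cost = (87.6 − 52.5) / 87.6 × 100% = 40.0685%.
Total = 41.2644% + 40.0685% = 81.3329% ≈ 81.3%.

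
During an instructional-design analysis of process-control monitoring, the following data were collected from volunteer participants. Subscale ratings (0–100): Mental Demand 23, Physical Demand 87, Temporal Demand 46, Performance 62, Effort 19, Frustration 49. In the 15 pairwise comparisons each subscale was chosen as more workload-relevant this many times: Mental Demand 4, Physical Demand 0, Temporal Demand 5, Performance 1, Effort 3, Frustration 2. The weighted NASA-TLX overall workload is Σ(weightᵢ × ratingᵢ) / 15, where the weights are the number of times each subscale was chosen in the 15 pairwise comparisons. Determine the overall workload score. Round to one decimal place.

The tallies are the weights (they sum to 15).
Weighted sum = 4·23 + 0·87 + 5·46 + 1·62 + 3·19 + 2·49
            = 92 + 0 + 230 + 62 + 57 + 98 = 539.
Overall workload = 539 / 15 = 35.9333 ≈ 35.9.

35.9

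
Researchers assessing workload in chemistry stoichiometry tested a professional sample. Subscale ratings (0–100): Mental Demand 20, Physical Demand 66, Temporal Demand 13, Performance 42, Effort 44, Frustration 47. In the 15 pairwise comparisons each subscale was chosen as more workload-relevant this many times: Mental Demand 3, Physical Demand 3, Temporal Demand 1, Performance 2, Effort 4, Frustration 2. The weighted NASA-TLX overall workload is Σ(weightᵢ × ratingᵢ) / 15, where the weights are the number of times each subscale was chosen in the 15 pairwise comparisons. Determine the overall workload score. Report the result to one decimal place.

The tallies are the weights (they sum to 15).
Weighted sum = 3·20 + 3·66 + 1·13 + 2·42 + 4·44 + 2·47
            = 60 + 198 + 13 + 84 + 176 + 94 = 625.
Overall workload = 625 / 15 = 41.6667 ≈ 41.7.

41.7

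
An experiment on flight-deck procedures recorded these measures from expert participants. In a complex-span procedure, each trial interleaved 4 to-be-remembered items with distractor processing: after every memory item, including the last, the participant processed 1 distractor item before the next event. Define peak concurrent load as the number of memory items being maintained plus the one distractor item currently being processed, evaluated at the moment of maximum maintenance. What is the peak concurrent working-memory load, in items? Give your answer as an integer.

5

Maintenance is greatest during the distractor(s) after memory item 4: all 4 memory items are being held.
One distractor item is concurrently being processed.
Peak concurrent load = 4 + 1 = 5 items.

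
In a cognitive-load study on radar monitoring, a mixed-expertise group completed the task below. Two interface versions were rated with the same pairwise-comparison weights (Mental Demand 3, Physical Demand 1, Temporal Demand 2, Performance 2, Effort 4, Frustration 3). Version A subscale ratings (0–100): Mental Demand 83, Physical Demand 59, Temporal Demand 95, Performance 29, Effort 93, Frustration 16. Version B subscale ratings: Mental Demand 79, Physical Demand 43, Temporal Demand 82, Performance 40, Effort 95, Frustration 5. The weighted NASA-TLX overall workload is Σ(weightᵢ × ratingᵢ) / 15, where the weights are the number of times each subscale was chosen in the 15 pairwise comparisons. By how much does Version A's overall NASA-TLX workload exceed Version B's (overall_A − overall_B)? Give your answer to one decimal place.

3.8

Version A weighted sum = 3·83 + 1·59 + 2·95 + 2·29 + 4·93 + 3·16 = 249 + 59 + 190 + 58 + 372 + 48 = 976; overall_A = 976/15 = 65.0667.
Version B weighted sum = 3·79 + 1·43 + 2·82 + 2·40 + 4·95 + 3·5 = 237 + 43 + 164 + 80 + 380 + 15 = 919; overall_B = 919/15 = 61.2667.
Difference = 65.0667 − 61.2667 = 3.8000 ≈ 3.8.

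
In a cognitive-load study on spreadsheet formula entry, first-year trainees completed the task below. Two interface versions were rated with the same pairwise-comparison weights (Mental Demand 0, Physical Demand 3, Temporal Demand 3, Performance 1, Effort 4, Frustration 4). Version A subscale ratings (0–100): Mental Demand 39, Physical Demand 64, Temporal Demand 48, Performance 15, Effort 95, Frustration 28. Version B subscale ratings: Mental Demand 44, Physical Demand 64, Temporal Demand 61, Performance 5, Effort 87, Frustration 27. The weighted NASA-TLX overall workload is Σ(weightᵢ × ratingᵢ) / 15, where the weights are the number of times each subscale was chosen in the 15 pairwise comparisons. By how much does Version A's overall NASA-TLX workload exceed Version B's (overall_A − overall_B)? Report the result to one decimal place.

Version A weighted sum = 0·39 + 3·64 + 3·48 + 1·15 + 4·95 + 4·28 = 0 + 192 + 144 + 15 + 380 + 112 = 843; overall_A = 843/15 = 56.2000.
Version B weighted sum = 0·44 + 3·64 + 3·61 + 1·5 + 4·87 + 4·27 = 0 + 192 + 183 + 5 + 348 + 108 = 836; overall_B = 836/15 = 55.7333.
Difference = 56.2000 − 55.7333 = 0.4667 ≈ 0.5.

0.5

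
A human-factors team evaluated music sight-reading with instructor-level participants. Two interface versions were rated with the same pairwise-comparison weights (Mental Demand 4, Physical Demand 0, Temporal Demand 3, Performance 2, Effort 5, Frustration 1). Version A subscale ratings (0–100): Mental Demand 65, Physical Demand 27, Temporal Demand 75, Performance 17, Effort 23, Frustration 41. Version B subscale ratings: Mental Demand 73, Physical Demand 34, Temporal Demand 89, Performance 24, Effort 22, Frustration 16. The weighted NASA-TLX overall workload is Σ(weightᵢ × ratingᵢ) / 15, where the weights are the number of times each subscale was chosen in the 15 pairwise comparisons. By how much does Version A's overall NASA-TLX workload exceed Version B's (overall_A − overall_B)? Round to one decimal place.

Version A weighted sum = 4·65 + 0·27 + 3·75 + 2·17 + 5·23 + 1·41 = 260 + 0 + 225 + 34 + 115 + 41 = 675; overall_A = 675/15 = 45.0000.
Version B weighted sum = 4·73 + 0·34 + 3·89 + 2·24 + 5·22 + 1·16 = 292 + 0 + 267 + 48 + 110 + 16 = 733; overall_B = 733/15 = 48.8667.
Difference = 45.0000 − 48.8667 = -3.8667 ≈ -3.9.

-3.9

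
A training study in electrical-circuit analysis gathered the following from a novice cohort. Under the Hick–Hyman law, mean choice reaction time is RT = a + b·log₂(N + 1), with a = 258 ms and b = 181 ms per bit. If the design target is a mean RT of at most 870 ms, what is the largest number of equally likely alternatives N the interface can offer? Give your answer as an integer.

9

Set 258 + 181·log₂(N + 1) ≤ 870.
log₂(N + 1) ≤ (870 − 258) / 181 = 3.3812.
N + 1 ≤ 2^3.3812 = 10.4194.
N ≤ 9.4194, so the largest integer N is 9.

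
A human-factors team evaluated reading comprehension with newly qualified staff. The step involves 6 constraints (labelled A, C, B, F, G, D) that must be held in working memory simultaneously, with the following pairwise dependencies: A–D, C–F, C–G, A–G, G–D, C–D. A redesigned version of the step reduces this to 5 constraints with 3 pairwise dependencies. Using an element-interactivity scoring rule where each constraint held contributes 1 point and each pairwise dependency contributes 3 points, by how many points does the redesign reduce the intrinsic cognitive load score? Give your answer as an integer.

Original: 6 × 1 + 6 × 3 = 6 + 18 = 24.
Redesigned: 5 × 1 + 3 × 3 = 5 + 9 = 14.
Reduction = 24 − 14 = 10.

10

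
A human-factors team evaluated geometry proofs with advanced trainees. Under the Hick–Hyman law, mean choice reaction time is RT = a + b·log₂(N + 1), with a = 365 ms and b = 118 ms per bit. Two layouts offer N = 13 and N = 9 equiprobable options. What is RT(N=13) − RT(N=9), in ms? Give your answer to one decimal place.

57.3

RT(13) = 365 + 118·log₂(14) = 365 + 118·3.8074 = 814.2732 ms.
RT(9) = 365 + 118·log₂(10) = 365 + 118·3.3219 = 756.9842 ms.
Difference = 814.2732 − 756.9842 = 57.2890 ≈ 57.3 ms.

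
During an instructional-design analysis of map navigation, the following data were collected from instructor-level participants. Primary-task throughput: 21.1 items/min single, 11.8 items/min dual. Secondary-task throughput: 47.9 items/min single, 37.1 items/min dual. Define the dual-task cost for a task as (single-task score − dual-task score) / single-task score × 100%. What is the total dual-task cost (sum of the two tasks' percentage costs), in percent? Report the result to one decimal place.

Primary cost = (21.1 − 11.8) / 21.1 × 100% = 44.0758%.
Secondary cost = (47.9 − 37.1) / 47.9 × 100% = 22.5470%.
Total = 44.0758% + 22.5470% = 66.6228% ≈ 66.6%.

66.6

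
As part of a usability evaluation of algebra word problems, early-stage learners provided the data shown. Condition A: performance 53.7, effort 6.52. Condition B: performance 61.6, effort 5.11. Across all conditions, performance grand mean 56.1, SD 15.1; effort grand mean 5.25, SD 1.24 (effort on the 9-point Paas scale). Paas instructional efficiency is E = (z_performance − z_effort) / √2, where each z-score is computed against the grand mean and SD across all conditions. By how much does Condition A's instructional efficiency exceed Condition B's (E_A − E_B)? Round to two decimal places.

-1.17

Condition A: z_P = (53.7 − 56.1)/15.1 = -0.1589; z_E = (6.52 − 5.25)/1.24 = 1.0242; E_A = (-0.1589 − 1.0242)/√2 = -0.8366.
Condition B: z_P = (61.6 − 56.1)/15.1 = 0.3642; z_E = (5.11 − 5.25)/1.24 = -0.1129; E_B = (0.3642 − (-0.1129))/√2 = 0.3374.
E_A − E_B = -0.8366 − 0.3374 = -1.1740 ≈ -1.17.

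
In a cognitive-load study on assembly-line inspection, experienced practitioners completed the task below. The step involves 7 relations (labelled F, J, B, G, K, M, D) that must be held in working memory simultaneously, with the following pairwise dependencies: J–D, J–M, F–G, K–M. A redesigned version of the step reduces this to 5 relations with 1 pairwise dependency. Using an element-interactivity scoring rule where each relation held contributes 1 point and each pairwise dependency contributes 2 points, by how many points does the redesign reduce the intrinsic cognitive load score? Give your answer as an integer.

8

Original: 7 × 1 + 4 × 2 = 7 + 8 = 15.
Redesigned: 5 × 1 + 1 × 2 = 5 + 2 = 7.
Reduction = 15 − 7 = 8.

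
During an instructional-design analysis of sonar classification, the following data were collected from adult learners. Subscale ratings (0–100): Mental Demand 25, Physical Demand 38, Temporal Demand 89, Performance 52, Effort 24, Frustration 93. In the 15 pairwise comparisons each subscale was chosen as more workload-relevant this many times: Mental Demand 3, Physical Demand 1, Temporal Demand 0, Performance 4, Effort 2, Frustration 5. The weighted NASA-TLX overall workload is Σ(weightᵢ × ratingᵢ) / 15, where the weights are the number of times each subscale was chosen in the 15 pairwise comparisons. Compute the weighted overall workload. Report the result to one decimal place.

55.6

The tallies are the weights (they sum to 15).
Weighted sum = 3·25 + 1·38 + 0·89 + 4·52 + 2·24 + 5·93
            = 75 + 38 + 0 + 208 + 48 + 465 = 834.
Overall workload = 834 / 15 = 55.6000 ≈ 55.6.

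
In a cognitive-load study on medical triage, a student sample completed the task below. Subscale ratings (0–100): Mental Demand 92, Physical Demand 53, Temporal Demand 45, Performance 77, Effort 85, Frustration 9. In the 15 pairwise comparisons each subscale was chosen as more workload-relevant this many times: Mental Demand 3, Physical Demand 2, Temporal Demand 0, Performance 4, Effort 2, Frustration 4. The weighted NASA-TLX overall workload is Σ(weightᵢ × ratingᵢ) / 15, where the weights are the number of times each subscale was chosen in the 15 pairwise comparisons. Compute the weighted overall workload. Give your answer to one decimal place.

59.7

The tallies are the weights (they sum to 15).
Weighted sum = 3·92 + 2·53 + 0·45 + 4·77 + 2·85 + 4·9
            = 276 + 106 + 0 + 308 + 170 + 36 = 896.
Overall workload = 896 / 15 = 59.7333 ≈ 59.7.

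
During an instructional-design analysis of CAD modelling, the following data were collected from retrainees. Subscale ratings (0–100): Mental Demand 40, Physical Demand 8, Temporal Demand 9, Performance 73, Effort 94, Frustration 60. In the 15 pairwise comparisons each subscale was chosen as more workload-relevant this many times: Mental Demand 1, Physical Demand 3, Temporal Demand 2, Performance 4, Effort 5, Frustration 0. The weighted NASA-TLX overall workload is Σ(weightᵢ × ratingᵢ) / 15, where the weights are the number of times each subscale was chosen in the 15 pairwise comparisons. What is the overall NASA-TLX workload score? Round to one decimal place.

56.3

The tallies are the weights (they sum to 15).
Weighted sum = 1·40 + 3·8 + 2·9 + 4·73 + 5·94 + 0·60
            = 40 + 24 + 18 + 292 + 470 + 0 = 844.
Overall workload = 844 / 15 = 56.2667 ≈ 56.3.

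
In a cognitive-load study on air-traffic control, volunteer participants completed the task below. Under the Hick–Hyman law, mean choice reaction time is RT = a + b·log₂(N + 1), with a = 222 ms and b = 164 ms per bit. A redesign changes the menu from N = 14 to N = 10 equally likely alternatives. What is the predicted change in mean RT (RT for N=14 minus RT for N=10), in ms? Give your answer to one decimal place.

RT(14) = 222 + 164·log₂(15) = 222 + 164·3.9069 = 862.7316 ms.
RT(10) = 222 + 164·log₂(11) = 222 + 164·3.4594 = 789.3416 ms.
Difference = 862.7316 − 789.3416 = 73.3900 ≈ 73.4 ms.

73.4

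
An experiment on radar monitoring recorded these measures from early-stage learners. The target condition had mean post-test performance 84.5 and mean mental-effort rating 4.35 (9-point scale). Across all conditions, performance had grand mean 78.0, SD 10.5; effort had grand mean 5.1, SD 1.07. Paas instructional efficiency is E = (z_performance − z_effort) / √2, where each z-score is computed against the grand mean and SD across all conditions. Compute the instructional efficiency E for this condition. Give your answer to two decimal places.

0.93

z_performance = (84.5 − 78.0) / 10.5 = 6.5000 / 10.5 = 0.6190.
z_effort = (4.35 − 5.1) / 1.07 = -0.7500 / 1.07 = -0.7009.
z_P − z_E = 0.6190 − (-0.7009) = 1.3199.
E = 1.3199 / √2 = 1.3199 / 1.41421 = 0.9333 ≈ 0.93.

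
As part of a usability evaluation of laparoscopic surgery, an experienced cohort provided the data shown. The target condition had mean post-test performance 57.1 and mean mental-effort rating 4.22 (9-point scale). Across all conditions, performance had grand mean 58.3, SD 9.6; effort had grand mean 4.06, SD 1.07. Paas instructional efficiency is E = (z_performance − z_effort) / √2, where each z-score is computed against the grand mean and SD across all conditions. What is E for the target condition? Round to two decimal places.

-0.19

z_performance = (57.1 − 58.3) / 9.6 = -1.2000 / 9.6 = -0.1250.
z_effort = (4.22 − 4.06) / 1.07 = 0.1600 / 1.07 = 0.1495.
z_P − z_E = -0.1250 − 0.1495 = -0.2745.
E = -0.2745 / √2 = -0.2745 / 1.41421 = -0.1941 ≈ -0.19.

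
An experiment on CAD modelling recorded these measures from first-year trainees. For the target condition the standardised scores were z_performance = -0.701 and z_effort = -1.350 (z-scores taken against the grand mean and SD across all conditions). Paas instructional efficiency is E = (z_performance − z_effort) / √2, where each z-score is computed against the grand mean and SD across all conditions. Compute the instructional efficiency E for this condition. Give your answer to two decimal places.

0.46

z_P − z_E = -0.701 − (-1.350) = 0.6490.
E = 0.6490 / √2 = 0.6490 / 1.41421 = 0.4589 ≈ 0.46.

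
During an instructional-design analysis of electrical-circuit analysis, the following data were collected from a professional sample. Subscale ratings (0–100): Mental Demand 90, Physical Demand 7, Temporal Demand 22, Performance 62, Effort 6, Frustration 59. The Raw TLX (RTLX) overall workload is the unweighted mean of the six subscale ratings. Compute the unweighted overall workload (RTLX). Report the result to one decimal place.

41.0

Sum of ratings = 90 + 7 + 22 + 62 + 6 + 59 = 246.
RTLX = 246 / 6 = 41.0000 ≈ 41.0.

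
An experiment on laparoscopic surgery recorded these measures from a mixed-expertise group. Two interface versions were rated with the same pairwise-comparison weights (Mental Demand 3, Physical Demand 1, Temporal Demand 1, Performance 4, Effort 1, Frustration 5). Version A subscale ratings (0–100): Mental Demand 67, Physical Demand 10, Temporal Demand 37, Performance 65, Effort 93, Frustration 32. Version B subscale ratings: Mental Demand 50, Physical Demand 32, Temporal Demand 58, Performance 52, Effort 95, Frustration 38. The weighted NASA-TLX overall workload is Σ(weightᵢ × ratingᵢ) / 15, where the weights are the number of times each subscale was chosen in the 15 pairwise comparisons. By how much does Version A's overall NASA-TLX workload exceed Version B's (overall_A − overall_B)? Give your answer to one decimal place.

1.9

Version A weighted sum = 3·67 + 1·10 + 1·37 + 4·65 + 1·93 + 5·32 = 201 + 10 + 37 + 260 + 93 + 160 = 761; overall_A = 761/15 = 50.7333.
Version B weighted sum = 3·50 + 1·32 + 1·58 + 4·52 + 1·95 + 5·38 = 150 + 32 + 58 + 208 + 95 + 190 = 733; overall_B = 733/15 = 48.8667.
Difference = 50.7333 − 48.8667 = 1.8666 ≈ 1.9.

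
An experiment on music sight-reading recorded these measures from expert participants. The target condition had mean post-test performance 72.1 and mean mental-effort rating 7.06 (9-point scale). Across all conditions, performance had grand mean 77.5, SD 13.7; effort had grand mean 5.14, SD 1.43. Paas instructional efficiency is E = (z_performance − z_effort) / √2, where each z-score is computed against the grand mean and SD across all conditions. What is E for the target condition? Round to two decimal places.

z_performance = (72.1 − 77.5) / 13.7 = -5.4000 / 13.7 = -0.3942.
z_effort = (7.06 − 5.14) / 1.43 = 1.9200 / 1.43 = 1.3427.
z_P − z_E = -0.3942 − 1.3427 = -1.7369.
E = -1.7369 / √2 = -1.7369 / 1.41421 = -1.2282 ≈ -1.23.

-1.23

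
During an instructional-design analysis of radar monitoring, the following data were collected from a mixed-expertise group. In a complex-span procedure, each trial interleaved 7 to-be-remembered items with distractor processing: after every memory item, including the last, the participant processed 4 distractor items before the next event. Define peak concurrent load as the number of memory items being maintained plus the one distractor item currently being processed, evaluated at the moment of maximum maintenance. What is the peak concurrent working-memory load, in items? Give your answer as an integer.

8

Maintenance is greatest during the distractor(s) after memory item 7: all 7 memory items are being held.
One distractor item is concurrently being processed.
Peak concurrent load = 7 + 1 = 8 items.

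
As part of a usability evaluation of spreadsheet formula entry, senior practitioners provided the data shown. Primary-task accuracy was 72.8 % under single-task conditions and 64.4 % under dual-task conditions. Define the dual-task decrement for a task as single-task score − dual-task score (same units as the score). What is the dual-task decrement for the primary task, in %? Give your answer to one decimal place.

8.4

Decrement = 72.8 − 64.4 = 8.4000 % ≈ 8.4 %.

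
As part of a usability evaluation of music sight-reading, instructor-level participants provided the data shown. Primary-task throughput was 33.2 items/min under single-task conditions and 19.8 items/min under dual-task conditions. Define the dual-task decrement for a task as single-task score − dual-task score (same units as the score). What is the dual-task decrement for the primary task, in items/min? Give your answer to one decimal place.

13.4

Decrement = 33.2 − 19.8 = 13.4000 items/min ≈ 13.4 items/min.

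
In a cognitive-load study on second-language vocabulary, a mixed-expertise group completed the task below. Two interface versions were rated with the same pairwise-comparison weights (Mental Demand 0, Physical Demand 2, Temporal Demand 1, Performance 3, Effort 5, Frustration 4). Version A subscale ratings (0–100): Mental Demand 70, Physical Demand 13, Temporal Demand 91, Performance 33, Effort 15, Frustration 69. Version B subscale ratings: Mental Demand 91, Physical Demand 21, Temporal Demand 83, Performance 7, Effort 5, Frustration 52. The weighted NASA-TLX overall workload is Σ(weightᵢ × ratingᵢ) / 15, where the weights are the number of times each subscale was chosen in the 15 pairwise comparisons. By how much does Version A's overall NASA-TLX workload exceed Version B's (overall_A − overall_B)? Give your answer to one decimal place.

Version A weighted sum = 0·70 + 2·13 + 1·91 + 3·33 + 5·15 + 4·69 = 0 + 26 + 91 + 99 + 75 + 276 = 567; overall_A = 567/15 = 37.8000.
Version B weighted sum = 0·91 + 2·21 + 1·83 + 3·7 + 5·5 + 4·52 = 0 + 42 + 83 + 21 + 25 + 208 = 379; overall_B = 379/15 = 25.2667.
Difference = 37.8000 − 25.2667 = 12.5333 ≈ 12.5.

12.5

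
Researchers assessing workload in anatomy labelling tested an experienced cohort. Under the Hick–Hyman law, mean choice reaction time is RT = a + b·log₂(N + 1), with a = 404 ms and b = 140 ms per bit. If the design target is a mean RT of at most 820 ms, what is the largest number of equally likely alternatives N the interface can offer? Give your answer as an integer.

6

Set 404 + 140·log₂(N + 1) ≤ 820.
log₂(N + 1) ≤ (820 − 404) / 140 = 2.9714.
N + 1 ≤ 2^2.9714 = 7.8430.
N ≤ 6.8430, so the largest integer N is 6.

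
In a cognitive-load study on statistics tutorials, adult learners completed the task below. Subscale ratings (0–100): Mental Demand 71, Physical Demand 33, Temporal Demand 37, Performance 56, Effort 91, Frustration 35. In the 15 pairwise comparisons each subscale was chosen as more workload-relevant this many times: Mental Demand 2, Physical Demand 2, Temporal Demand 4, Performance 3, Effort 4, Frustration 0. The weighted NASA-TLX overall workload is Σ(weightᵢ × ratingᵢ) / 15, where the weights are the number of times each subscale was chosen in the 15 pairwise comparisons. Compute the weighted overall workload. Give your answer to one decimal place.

The tallies are the weights (they sum to 15).
Weighted sum = 2·71 + 2·33 + 4·37 + 3·56 + 4·91 + 0·35
            = 142 + 66 + 148 + 168 + 364 + 0 = 888.
Overall workload = 888 / 15 = 59.2000 ≈ 59.2.

59.2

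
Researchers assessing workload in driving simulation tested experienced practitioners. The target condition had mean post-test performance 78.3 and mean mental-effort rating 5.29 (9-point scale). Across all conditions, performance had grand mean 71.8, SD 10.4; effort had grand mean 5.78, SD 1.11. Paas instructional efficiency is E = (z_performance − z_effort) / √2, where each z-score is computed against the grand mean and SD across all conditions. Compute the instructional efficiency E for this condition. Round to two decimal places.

z_performance = (78.3 − 71.8) / 10.4 = 6.5000 / 10.4 = 0.6250.
z_effort = (5.29 − 5.78) / 1.11 = -0.4900 / 1.11 = -0.4414.
z_P − z_E = 0.6250 − (-0.4414) = 1.0664.
E = 1.0664 / √2 = 1.0664 / 1.41421 = 0.7541 ≈ 0.75.

0.75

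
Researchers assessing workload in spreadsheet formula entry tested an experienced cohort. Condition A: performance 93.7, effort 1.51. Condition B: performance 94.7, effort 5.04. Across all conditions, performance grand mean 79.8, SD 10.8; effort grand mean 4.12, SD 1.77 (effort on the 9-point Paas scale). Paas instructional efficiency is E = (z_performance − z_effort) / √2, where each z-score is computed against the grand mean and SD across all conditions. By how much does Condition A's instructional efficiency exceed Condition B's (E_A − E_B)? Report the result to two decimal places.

Condition A: z_P = (93.7 − 79.8)/10.8 = 1.2870; z_E = (1.51 − 4.12)/1.77 = -1.4746; E_A = (1.2870 − (-1.4746))/√2 = 1.9527.
Condition B: z_P = (94.7 − 79.8)/10.8 = 1.3796; z_E = (5.04 − 4.12)/1.77 = 0.5198; E_B = (1.3796 − 0.5198)/√2 = 0.6080.
E_A − E_B = 1.9527 − 0.6080 = 1.3447 ≈ 1.34.

1.34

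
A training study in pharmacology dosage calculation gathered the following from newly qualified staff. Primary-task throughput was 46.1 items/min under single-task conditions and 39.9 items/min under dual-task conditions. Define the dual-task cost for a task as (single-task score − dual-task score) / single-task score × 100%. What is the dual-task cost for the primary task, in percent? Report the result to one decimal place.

13.4

Cost = (46.1 − 39.9) / 46.1 × 100%
     = 6.2000 / 46.1 × 100% = 13.4490%.
≈ 13.4%.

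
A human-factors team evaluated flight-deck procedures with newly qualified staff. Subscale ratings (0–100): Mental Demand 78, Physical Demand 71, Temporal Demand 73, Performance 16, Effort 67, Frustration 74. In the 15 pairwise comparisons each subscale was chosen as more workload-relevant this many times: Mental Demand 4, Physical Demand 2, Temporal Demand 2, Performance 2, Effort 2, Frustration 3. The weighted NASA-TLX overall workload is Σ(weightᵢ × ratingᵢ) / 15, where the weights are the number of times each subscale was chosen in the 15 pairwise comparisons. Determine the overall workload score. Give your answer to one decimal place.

65.9

The tallies are the weights (they sum to 15).
Weighted sum = 4·78 + 2·71 + 2·73 + 2·16 + 2·67 + 3·74
            = 312 + 142 + 146 + 32 + 134 + 222 = 988.
Overall workload = 988 / 15 = 65.8667 ≈ 65.9.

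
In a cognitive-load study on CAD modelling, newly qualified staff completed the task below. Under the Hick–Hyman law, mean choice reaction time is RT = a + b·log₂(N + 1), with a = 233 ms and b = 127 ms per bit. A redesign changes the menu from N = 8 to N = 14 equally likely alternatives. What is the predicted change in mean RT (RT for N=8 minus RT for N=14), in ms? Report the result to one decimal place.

-93.6

RT(8) = 233 + 127·log₂(9) = 233 + 127·3.1699 = 635.5773 ms.
RT(14) = 233 + 127·log₂(15) = 233 + 127·3.9069 = 729.1763 ms.
Difference = 635.5773 − 729.1763 = -93.5990 ≈ -93.6 ms.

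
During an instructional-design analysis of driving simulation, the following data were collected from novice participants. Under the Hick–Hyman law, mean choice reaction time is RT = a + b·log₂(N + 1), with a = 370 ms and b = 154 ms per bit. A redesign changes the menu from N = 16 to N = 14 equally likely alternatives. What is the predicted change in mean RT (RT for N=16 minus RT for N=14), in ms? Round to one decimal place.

27.8

RT(16) = 370 + 154·log₂(17) = 370 + 154·4.0875 = 999.4750 ms.
RT(14) = 370 + 154·log₂(15) = 370 + 154·3.9069 = 971.6626 ms.
Difference = 999.4750 − 971.6626 = 27.8124 ≈ 27.8 ms.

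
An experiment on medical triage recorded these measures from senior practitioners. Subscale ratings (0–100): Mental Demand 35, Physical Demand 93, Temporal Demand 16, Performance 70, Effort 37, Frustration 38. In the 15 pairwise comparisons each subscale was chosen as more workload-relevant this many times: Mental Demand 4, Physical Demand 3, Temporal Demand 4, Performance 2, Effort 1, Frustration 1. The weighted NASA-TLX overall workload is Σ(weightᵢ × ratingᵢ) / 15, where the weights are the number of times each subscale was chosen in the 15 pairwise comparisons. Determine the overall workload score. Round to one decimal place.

The tallies are the weights (they sum to 15).
Weighted sum = 4·35 + 3·93 + 4·16 + 2·70 + 1·37 + 1·38
            = 140 + 279 + 64 + 140 + 37 + 38 = 698.
Overall workload = 698 / 15 = 46.5333 ≈ 46.5.

46.5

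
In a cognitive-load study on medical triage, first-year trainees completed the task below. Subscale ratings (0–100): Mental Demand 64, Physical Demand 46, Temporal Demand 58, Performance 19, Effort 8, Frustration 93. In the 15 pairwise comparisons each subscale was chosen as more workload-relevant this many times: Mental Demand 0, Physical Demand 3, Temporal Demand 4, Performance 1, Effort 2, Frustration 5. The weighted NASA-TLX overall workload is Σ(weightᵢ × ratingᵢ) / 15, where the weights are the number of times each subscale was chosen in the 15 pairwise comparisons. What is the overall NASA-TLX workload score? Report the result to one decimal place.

The tallies are the weights (they sum to 15).
Weighted sum = 0·64 + 3·46 + 4·58 + 1·19 + 2·8 + 5·93
            = 0 + 138 + 232 + 19 + 16 + 465 = 870.
Overall workload = 870 / 15 = 58.0000 ≈ 58.0.

58.0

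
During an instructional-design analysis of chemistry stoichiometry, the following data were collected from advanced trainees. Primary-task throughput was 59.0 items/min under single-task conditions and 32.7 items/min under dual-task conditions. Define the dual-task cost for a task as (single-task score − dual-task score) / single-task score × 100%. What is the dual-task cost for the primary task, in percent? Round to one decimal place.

Cost = (59.0 − 32.7) / 59.0 × 100%
     = 26.3000 / 59.0 × 100% = 44.5763%.
≈ 44.6%.

44.6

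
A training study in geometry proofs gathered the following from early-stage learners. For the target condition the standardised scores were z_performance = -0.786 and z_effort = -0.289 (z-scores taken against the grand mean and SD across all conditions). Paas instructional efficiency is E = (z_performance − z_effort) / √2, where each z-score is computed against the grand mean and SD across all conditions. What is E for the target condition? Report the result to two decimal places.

-0.35

z_P − z_E = -0.786 − (-0.289) = -0.4970.
E = -0.4970 / √2 = -0.4970 / 1.41421 = -0.3514 ≈ -0.35.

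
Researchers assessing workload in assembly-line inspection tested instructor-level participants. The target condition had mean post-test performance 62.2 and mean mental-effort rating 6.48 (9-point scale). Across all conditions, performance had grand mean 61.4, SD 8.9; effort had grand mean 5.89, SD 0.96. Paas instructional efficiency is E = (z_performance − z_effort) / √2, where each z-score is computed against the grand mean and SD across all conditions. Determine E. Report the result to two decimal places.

-0.37

z_performance = (62.2 − 61.4) / 8.9 = 0.8000 / 8.9 = 0.0899.
z_effort = (6.48 − 5.89) / 0.96 = 0.5900 / 0.96 = 0.6146.
z_P − z_E = 0.0899 − 0.6146 = -0.5247.
E = -0.5247 / √2 = -0.5247 / 1.41421 = -0.3710 ≈ -0.37.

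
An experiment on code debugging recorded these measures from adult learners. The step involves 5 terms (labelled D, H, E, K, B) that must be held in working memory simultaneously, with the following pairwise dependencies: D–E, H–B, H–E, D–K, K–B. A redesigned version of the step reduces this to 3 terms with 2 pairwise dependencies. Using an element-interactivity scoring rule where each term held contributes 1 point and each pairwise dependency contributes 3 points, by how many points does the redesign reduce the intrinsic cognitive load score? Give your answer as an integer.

11

Original: 5 × 1 + 5 × 3 = 5 + 15 = 20.
Redesigned: 3 × 1 + 2 × 3 = 3 + 6 = 9.
Reduction = 20 − 9 = 11.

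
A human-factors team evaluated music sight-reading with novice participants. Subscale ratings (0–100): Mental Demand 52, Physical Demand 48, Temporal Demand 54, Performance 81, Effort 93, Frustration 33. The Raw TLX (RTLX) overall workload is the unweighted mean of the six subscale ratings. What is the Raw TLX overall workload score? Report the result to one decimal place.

Sum of ratings = 52 + 48 + 54 + 81 + 93 + 33 = 361.
RTLX = 361 / 6 = 60.1667 ≈ 60.2.

60.2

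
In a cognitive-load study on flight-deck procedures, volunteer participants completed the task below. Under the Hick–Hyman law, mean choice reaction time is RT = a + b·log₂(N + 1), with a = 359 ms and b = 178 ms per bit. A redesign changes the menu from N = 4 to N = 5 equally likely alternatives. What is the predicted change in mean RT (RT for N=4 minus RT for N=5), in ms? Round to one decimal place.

-46.8

RT(4) = 359 + 178·log₂(5) = 359 + 178·2.3219 = 772.2982 ms.
RT(5) = 359 + 178·log₂(6) = 359 + 178·2.5850 = 819.1300 ms.
Difference = 772.2982 − 819.1300 = -46.8318 ≈ -46.8 ms.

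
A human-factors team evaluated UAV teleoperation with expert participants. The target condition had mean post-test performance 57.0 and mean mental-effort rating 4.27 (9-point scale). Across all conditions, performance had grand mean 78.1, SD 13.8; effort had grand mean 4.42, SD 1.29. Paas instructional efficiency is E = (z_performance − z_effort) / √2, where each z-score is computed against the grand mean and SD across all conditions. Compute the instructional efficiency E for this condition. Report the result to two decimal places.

z_performance = (57.0 − 78.1) / 13.8 = -21.1000 / 13.8 = -1.5290.
z_effort = (4.27 − 4.42) / 1.29 = -0.1500 / 1.29 = -0.1163.
z_P − z_E = -1.5290 − (-0.1163) = -1.4127.
E = -1.4127 / √2 = -1.4127 / 1.41421 = -0.9989 ≈ -1.00.

-1.00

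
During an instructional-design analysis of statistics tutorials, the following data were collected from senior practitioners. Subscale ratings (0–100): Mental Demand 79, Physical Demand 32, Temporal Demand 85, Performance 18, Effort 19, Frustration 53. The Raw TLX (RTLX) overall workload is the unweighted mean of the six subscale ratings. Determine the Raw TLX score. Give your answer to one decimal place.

47.7

Sum of ratings = 79 + 32 + 85 + 18 + 19 + 53 = 286.
RTLX = 286 / 6 = 47.6667 ≈ 47.7.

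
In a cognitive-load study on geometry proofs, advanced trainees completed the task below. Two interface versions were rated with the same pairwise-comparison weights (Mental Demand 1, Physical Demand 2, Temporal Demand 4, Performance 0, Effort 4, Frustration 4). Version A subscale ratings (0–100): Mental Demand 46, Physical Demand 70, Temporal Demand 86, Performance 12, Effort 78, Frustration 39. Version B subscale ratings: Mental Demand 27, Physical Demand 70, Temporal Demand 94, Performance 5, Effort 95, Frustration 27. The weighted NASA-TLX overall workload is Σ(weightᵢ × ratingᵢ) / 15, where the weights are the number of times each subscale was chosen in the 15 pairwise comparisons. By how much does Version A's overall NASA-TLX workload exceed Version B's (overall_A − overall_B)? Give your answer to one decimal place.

Version A weighted sum = 1·46 + 2·70 + 4·86 + 0·12 + 4·78 + 4·39 = 46 + 140 + 344 + 0 + 312 + 156 = 998; overall_A = 998/15 = 66.5333.
Version B weighted sum = 1·27 + 2·70 + 4·94 + 0·5 + 4·95 + 4·27 = 27 + 140 + 376 + 0 + 380 + 108 = 1031; overall_B = 1031/15 = 68.7333.
Difference = 66.5333 − 68.7333 = -2.2000 ≈ -2.2.

-2.2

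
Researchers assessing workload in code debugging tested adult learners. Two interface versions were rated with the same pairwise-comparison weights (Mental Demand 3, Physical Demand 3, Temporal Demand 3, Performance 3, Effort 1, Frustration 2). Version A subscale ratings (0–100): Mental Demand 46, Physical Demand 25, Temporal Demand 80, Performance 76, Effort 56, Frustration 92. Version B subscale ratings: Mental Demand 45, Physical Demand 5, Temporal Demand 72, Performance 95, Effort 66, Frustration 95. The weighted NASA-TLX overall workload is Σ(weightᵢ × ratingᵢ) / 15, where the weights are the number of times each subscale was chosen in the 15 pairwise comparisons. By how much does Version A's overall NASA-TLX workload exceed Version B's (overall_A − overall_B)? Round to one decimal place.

Version A weighted sum = 3·46 + 3·25 + 3·80 + 3·76 + 1·56 + 2·92 = 138 + 75 + 240 + 228 + 56 + 184 = 921; overall_A = 921/15 = 61.4000.
Version B weighted sum = 3·45 + 3·5 + 3·72 + 3·95 + 1·66 + 2·95 = 135 + 15 + 216 + 285 + 66 + 190 = 907; overall_B = 907/15 = 60.4667.
Difference = 61.4000 − 60.4667 = 0.9333 ≈ 0.9.

0.9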